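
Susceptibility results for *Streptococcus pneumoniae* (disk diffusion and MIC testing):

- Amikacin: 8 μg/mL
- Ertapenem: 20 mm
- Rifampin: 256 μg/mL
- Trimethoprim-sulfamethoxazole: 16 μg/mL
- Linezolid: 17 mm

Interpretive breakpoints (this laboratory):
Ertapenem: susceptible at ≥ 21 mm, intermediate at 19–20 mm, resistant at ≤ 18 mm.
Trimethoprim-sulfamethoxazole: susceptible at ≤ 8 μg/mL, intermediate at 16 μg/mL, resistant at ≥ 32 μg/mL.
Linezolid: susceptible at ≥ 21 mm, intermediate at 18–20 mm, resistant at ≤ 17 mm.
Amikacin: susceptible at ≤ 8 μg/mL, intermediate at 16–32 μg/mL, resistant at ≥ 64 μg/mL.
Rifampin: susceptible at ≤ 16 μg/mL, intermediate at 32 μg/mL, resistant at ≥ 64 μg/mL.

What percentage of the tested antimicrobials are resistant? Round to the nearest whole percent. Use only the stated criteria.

40%

Amikacin: 8 μg/mL is ≤ 8 μg/mL — Susceptible
Ertapenem (20 mm) in 19–20 mm → I
Rifampin: 256 μg/mL is ≥ 64 μg/mL → resistant
Trimethoprim-sulfamethoxazole 16 μg/mL: = 16 μg/mL — Intermediate
Linezolid 17 mm: ≤ 17 mm ⇒ R
Resistant: 2/5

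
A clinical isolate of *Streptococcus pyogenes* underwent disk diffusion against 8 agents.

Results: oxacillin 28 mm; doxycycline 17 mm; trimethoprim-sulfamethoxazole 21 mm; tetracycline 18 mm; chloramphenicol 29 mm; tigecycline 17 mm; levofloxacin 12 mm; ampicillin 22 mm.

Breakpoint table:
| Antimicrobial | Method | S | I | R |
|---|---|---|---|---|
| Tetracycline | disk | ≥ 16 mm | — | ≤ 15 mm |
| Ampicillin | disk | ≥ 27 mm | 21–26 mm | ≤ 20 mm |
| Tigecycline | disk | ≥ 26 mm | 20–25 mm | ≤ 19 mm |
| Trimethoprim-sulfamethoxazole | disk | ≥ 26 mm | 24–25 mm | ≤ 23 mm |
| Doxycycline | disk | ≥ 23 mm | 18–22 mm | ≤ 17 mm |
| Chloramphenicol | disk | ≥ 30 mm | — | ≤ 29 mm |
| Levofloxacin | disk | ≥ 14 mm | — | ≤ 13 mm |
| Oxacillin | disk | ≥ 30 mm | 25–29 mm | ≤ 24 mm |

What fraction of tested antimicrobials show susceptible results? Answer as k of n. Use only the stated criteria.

1 of 8

Oxacillin (28 mm) in 25–29 mm ⇒ I
Doxycycline (17 mm) ≤ 17 mm — Resistant
Trimethoprim-sulfamethoxazole (21 mm) ≤ 23 mm → R
Tetracycline (18 mm) ≥ 16 mm ⇒ S
Chloramphenicol: 29 mm is ≤ 29 mm → Resistant
Tigecycline: 17 mm is ≤ 19 mm → Resistant
Levofloxacin (12 mm) ≤ 13 mm ⇒ R
Ampicillin: 22 mm is in 21–26 mm → intermediate
Susceptible: 1/8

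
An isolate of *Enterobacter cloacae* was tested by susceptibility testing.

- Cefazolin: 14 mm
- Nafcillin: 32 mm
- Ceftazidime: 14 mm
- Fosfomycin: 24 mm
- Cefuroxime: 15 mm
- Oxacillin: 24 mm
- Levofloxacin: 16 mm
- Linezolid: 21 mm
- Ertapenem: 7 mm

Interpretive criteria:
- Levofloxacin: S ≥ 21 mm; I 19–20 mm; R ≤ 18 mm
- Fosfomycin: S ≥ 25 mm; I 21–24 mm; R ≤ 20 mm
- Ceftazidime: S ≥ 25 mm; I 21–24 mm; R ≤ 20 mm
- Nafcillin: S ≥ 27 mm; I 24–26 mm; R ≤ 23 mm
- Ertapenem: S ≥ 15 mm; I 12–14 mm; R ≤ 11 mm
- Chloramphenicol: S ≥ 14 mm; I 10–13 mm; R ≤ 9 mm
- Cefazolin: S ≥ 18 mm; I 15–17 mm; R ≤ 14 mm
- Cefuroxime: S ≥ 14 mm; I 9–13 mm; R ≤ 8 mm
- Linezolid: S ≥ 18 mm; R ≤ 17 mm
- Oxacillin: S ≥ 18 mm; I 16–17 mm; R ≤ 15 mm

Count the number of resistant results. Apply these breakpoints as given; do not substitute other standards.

4

Cefazolin: 14 mm is ≤ 14 mm — resistant
Nafcillin: 32 mm is ≥ 27 mm → S
Ceftazidime 14 mm: ≤ 20 mm ⇒ Resistant
Fosfomycin (24 mm) in 21–24 mm — intermediate
Cefuroxime (15 mm) ≥ 14 mm — Susceptible
Oxacillin 24 mm: ≥ 18 mm → Susceptible
Levofloxacin (16 mm) ≤ 18 mm ⇒ resistant
Linezolid: 21 mm is ≥ 18 mm ⇒ S
Ertapenem: 7 mm is ≤ 11 mm ⇒ resistant
Resistant: 4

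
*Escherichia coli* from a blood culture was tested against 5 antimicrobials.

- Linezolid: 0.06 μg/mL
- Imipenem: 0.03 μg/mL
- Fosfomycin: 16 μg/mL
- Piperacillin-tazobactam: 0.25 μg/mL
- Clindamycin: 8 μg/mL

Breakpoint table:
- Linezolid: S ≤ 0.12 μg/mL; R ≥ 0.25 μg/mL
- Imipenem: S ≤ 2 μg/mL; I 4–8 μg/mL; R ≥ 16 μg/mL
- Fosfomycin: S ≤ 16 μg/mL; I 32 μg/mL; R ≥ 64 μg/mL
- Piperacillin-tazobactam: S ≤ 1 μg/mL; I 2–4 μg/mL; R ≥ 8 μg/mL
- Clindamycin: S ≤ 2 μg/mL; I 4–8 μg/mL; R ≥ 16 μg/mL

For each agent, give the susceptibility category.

Linezolid (0.06 μg/mL) ≤ 0.12 μg/mL ⇒ Susceptible
Imipenem 0.03 μg/mL: ≤ 2 μg/mL — susceptible
Fosfomycin: 16 μg/mL is ≤ 16 μg/mL — susceptible
Piperacillin-tazobactam 0.25 μg/mL: ≤ 1 μg/mL → Susceptible
Clindamycin: 8 μg/mL is in 4–8 μg/mL — intermediate

S, S, S, S, I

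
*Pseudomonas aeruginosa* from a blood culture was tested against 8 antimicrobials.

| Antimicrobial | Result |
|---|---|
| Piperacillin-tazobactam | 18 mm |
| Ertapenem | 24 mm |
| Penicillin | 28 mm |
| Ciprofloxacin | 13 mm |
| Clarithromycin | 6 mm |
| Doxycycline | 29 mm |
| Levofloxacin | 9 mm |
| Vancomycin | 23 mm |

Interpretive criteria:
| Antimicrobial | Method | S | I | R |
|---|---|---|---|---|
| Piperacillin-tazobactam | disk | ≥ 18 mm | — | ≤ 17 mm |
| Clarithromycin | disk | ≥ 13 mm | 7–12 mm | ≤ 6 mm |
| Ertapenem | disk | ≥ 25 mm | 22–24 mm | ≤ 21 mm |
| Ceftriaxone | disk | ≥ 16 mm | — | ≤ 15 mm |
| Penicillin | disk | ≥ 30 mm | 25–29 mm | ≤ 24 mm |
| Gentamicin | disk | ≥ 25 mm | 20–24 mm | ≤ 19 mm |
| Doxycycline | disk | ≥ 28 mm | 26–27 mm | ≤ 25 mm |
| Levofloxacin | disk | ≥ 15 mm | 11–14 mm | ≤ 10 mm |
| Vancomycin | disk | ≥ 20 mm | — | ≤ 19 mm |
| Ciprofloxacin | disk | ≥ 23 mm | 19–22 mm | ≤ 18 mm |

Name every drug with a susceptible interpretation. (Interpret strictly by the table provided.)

Piperacillin-tazobactam 18 mm: ≥ 18 mm ⇒ Susceptible
Ertapenem: 24 mm is in 22–24 mm ⇒ I
Penicillin: 28 mm is in 25–29 mm ⇒ intermediate
Ciprofloxacin: 13 mm is ≤ 18 mm → Resistant
Clarithromycin 6 mm: ≤ 6 mm ⇒ Resistant
Doxycycline: 29 mm is ≥ 28 mm — susceptible
Levofloxacin: 9 mm is ≤ 10 mm — Resistant
Vancomycin 23 mm: ≥ 20 mm — susceptible

piperacillin-tazobactam, doxycycline, vancomycin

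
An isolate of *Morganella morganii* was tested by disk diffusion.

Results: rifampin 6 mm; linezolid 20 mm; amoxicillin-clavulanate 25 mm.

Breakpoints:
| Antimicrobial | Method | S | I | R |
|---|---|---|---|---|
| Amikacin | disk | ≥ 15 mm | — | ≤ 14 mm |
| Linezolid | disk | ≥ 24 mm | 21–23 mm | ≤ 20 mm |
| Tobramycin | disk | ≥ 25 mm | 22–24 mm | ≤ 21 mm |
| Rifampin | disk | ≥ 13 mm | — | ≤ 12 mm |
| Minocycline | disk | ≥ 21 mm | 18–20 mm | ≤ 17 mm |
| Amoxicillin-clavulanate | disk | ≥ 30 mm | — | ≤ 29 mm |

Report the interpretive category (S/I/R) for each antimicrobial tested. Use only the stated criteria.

R, R, R

Rifampin (6 mm) ≤ 12 mm ⇒ resistant
Linezolid (20 mm) ≤ 20 mm ⇒ Resistant
Amoxicillin-clavulanate (25 mm) ≤ 29 mm → Resistant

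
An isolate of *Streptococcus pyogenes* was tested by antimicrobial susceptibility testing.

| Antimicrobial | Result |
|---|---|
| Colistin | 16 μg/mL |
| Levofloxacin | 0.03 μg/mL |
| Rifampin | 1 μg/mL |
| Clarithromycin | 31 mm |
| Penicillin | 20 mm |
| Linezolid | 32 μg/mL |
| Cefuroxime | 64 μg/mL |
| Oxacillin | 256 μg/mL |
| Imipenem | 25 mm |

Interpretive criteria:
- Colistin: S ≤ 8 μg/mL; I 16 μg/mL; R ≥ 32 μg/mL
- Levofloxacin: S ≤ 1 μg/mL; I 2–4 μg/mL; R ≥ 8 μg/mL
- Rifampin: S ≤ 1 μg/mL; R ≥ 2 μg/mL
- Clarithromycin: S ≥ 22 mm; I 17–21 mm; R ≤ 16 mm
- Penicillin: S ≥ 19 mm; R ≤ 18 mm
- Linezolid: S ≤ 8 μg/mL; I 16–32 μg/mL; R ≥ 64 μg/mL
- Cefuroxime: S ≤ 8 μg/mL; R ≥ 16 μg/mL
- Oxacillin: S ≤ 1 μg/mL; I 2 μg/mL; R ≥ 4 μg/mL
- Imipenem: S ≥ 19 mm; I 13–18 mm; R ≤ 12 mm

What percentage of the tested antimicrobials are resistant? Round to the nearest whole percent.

Colistin 16 μg/mL: = 16 μg/mL ⇒ intermediate
Levofloxacin (0.03 μg/mL) ≤ 1 μg/mL → S
Rifampin 1 μg/mL: ≤ 1 μg/mL → Susceptible
Clarithromycin 31 mm: ≥ 22 mm ⇒ S
Penicillin: 20 mm is ≥ 19 mm → Susceptible
Linezolid (32 μg/mL) in 16–32 μg/mL — I
Cefuroxime 64 μg/mL: ≥ 16 μg/mL ⇒ resistant
Oxacillin (256 μg/mL) ≥ 4 μg/mL — Resistant
Imipenem (25 mm) ≥ 19 mm — susceptible
Resistant: 2/9

22%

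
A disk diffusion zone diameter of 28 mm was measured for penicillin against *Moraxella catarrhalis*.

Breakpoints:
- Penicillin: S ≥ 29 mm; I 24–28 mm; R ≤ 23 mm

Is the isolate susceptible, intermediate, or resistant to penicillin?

Penicillin (28 mm) in 24–28 mm ⇒ Intermediate

Intermediate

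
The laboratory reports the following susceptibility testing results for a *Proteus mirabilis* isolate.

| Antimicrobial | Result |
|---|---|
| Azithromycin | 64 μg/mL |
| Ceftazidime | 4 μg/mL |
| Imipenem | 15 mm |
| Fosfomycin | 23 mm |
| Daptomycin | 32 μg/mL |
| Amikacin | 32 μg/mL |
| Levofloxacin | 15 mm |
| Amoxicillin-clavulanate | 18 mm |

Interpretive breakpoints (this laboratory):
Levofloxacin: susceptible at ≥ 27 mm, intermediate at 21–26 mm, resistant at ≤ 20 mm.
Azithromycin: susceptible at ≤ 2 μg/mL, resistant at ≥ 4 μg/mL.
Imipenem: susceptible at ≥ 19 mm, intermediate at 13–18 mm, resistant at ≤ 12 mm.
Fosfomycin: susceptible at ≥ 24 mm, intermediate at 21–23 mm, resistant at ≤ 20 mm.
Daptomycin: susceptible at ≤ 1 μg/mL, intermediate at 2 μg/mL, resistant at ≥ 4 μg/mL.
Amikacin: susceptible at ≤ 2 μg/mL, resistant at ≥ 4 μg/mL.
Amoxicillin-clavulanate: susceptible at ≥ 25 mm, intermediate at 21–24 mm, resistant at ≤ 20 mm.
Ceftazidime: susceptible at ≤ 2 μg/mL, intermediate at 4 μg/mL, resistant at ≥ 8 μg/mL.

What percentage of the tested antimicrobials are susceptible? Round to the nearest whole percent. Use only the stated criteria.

Azithromycin (64 μg/mL) ≥ 4 μg/mL → resistant
Ceftazidime (4 μg/mL) = 4 μg/mL ⇒ I
Imipenem (15 mm) in 13–18 mm ⇒ I
Fosfomycin 23 mm: in 21–23 mm → Intermediate
Daptomycin: 32 μg/mL is ≥ 4 μg/mL — R
Amikacin (32 μg/mL) ≥ 4 μg/mL ⇒ resistant
Levofloxacin 15 mm: ≤ 20 mm ⇒ Resistant
Amoxicillin-clavulanate: 18 mm is ≤ 20 mm → Resistant
Susceptible: 0/8

0%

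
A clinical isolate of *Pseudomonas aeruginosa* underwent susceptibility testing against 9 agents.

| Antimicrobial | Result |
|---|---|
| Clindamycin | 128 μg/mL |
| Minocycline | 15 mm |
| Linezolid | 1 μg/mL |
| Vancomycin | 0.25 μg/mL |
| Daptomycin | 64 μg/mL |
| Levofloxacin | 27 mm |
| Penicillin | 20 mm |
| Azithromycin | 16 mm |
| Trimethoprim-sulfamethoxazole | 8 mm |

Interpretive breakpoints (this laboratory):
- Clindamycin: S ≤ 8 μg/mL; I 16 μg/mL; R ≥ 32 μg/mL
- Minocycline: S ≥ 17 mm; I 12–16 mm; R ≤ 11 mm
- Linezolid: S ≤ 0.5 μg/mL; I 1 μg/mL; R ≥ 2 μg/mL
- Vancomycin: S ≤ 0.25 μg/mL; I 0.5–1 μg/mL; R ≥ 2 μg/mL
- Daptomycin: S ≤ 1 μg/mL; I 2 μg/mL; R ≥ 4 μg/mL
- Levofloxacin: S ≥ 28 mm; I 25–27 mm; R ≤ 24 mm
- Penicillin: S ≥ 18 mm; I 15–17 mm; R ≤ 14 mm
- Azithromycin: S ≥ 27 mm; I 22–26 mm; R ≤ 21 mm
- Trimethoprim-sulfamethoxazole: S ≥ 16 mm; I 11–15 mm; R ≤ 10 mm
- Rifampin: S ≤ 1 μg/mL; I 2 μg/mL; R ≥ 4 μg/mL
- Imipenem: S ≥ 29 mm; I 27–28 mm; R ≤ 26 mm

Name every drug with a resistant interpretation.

clindamycin, daptomycin, azithromycin, trimethoprim-sulfamethoxazole

Clindamycin (128 μg/mL) ≥ 32 μg/mL — Resistant
Minocycline (15 mm) in 12–16 mm → intermediate
Linezolid: 1 μg/mL is = 1 μg/mL ⇒ I
Vancomycin (0.25 μg/mL) ≤ 0.25 μg/mL → susceptible
Daptomycin (64 μg/mL) ≥ 4 μg/mL → resistant
Levofloxacin (27 mm) in 25–27 mm — intermediate
Penicillin (20 mm) ≥ 18 mm → Susceptible
Azithromycin 16 mm: ≤ 21 mm → R
Trimethoprim-sulfamethoxazole (8 mm) ≤ 10 mm → R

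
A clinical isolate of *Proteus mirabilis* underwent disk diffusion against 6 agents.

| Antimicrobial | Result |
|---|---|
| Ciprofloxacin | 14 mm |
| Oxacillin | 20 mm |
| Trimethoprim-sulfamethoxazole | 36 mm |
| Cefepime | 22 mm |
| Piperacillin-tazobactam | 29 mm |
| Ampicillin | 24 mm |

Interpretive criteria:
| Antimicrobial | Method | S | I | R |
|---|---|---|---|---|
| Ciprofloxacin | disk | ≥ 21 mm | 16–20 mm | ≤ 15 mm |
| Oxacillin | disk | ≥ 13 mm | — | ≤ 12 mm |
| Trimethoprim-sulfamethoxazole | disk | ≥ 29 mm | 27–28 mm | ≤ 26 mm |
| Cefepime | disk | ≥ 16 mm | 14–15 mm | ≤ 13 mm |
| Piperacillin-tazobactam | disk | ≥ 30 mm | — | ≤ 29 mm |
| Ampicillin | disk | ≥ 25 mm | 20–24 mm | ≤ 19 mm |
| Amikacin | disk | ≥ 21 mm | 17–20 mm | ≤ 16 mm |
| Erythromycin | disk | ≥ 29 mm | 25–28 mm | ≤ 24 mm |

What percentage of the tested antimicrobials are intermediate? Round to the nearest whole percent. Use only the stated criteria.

17%

Ciprofloxacin (14 mm) ≤ 15 mm → Resistant
Oxacillin: 20 mm is ≥ 13 mm → S
Trimethoprim-sulfamethoxazole: 36 mm is ≥ 29 mm ⇒ susceptible
Cefepime: 22 mm is ≥ 16 mm — susceptible
Piperacillin-tazobactam 29 mm: ≤ 29 mm ⇒ R
Ampicillin 24 mm: in 20–24 mm — Intermediate
Intermediate: 1/6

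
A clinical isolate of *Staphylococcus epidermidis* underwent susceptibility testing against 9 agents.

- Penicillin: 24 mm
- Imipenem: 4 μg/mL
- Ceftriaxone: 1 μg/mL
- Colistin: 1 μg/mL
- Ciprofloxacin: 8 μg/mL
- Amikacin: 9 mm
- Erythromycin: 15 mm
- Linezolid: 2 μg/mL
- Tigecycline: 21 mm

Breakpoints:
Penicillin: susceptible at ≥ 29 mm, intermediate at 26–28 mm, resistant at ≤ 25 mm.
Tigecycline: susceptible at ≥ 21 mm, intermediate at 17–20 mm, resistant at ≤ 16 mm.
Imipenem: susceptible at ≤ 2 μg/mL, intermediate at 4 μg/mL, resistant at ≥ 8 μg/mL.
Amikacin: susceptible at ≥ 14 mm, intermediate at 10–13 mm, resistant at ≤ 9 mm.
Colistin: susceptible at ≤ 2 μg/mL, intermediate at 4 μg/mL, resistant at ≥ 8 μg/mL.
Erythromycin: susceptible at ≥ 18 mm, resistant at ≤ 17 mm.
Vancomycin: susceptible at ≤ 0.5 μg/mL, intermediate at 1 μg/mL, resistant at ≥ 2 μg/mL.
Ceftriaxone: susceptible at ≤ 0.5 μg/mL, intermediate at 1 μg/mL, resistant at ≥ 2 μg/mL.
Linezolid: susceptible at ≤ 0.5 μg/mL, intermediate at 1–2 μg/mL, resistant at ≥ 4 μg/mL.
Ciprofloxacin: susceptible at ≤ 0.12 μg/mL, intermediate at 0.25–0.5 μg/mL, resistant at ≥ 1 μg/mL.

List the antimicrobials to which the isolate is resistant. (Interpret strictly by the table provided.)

penicillin, ciprofloxacin, amikacin, erythromycin

Penicillin: 24 mm is ≤ 25 mm ⇒ resistant
Imipenem (4 μg/mL) = 4 μg/mL ⇒ Intermediate
Ceftriaxone 1 μg/mL: = 1 μg/mL ⇒ I
Colistin: 1 μg/mL is ≤ 2 μg/mL — susceptible
Ciprofloxacin 8 μg/mL: ≥ 1 μg/mL ⇒ Resistant
Amikacin (9 mm) ≤ 9 mm ⇒ R
Erythromycin: 15 mm is ≤ 17 mm — R
Linezolid (2 μg/mL) in 1–2 μg/mL → I
Tigecycline: 21 mm is ≥ 21 mm — susceptible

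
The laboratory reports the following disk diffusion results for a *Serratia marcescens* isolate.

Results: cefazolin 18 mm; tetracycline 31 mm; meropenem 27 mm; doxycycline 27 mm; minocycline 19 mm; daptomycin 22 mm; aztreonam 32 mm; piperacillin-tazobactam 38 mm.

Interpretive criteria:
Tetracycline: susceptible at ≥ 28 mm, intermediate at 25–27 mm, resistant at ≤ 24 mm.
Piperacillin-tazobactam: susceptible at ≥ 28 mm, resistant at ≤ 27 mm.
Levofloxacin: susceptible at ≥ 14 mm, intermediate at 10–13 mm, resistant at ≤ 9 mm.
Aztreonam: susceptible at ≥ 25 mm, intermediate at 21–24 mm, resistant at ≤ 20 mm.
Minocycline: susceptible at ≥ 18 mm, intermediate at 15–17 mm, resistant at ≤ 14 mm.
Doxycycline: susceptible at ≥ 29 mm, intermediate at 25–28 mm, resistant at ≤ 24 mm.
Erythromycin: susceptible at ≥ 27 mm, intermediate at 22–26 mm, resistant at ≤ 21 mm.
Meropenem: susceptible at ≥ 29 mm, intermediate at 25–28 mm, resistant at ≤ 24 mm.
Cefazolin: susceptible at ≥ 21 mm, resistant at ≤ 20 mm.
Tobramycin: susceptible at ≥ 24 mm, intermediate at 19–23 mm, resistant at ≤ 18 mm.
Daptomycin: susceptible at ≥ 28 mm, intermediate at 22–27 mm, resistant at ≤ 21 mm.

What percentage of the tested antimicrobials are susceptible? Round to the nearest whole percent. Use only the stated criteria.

50%

Cefazolin (18 mm) ≤ 20 mm → R
Tetracycline 31 mm: ≥ 28 mm → Susceptible
Meropenem (27 mm) in 25–28 mm — intermediate
Doxycycline: 27 mm is in 25–28 mm ⇒ Intermediate
Minocycline: 19 mm is ≥ 18 mm — susceptible
Daptomycin 22 mm: in 22–27 mm — Intermediate
Aztreonam: 32 mm is ≥ 25 mm — Susceptible
Piperacillin-tazobactam 38 mm: ≥ 28 mm ⇒ Susceptible
Susceptible: 4/8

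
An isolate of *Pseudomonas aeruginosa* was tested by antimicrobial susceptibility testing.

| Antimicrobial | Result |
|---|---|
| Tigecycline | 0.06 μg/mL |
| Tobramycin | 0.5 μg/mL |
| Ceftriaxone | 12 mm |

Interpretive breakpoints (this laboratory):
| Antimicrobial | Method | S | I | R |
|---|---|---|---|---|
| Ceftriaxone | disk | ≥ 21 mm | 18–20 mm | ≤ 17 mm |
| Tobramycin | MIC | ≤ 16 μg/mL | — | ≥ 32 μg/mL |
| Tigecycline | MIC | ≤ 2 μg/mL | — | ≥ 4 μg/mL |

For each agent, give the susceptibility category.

S, S, R

Tigecycline 0.06 μg/mL: ≤ 2 μg/mL — Susceptible
Tobramycin 0.5 μg/mL: ≤ 16 μg/mL — S
Ceftriaxone 12 mm: ≤ 17 mm — R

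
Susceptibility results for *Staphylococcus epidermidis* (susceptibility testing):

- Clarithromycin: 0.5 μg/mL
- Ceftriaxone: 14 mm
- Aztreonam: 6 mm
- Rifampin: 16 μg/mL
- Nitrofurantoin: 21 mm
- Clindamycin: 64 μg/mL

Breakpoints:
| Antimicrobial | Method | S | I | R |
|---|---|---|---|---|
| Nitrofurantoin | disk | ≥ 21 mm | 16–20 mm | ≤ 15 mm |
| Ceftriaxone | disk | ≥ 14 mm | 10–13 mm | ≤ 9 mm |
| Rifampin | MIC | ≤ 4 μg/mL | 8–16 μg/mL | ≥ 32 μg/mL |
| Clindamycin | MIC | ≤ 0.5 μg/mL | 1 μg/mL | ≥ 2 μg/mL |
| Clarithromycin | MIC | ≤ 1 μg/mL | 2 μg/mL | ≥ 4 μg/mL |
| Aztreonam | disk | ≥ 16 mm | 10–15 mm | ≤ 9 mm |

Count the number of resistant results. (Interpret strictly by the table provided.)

Clarithromycin: 0.5 μg/mL is ≤ 1 μg/mL — susceptible
Ceftriaxone: 14 mm is ≥ 14 mm → S
Aztreonam: 6 mm is ≤ 9 mm ⇒ R
Rifampin 16 μg/mL: in 8–16 μg/mL → intermediate
Nitrofurantoin (21 mm) ≥ 21 mm ⇒ susceptible
Clindamycin: 64 μg/mL is ≥ 2 μg/mL → resistant
Resistant: 2

2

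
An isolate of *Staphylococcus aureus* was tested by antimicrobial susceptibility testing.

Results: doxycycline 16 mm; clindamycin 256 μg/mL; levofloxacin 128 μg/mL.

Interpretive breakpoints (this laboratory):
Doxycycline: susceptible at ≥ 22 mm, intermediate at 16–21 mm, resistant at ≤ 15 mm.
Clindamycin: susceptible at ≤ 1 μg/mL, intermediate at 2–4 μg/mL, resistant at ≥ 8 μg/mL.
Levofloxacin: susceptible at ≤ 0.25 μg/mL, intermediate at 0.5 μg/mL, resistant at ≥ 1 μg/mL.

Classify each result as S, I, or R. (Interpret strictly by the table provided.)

I, R, R

Doxycycline: 16 mm is in 16–21 mm ⇒ Intermediate
Clindamycin (256 μg/mL) ≥ 8 μg/mL ⇒ R
Levofloxacin: 128 μg/mL is ≥ 1 μg/mL → Resistant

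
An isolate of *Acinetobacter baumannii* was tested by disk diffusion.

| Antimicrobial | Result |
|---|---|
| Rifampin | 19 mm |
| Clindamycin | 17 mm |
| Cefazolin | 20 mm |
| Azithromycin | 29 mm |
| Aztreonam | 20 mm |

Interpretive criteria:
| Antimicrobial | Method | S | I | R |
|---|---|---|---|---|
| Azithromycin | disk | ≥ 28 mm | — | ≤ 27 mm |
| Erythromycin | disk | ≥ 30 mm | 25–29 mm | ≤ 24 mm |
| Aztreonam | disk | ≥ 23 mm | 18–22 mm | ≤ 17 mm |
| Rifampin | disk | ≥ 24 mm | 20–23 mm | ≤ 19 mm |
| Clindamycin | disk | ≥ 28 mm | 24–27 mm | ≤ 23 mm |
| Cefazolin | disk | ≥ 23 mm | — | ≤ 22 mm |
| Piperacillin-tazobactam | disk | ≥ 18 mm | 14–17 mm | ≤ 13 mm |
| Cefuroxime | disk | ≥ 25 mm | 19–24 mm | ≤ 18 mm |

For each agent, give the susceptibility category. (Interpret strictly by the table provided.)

R, R, R, S, I

Rifampin 19 mm: ≤ 19 mm ⇒ R
Clindamycin 17 mm: ≤ 23 mm ⇒ resistant
Cefazolin (20 mm) ≤ 22 mm → R
Azithromycin: 29 mm is ≥ 28 mm → S
Aztreonam: 20 mm is in 18–22 mm — intermediate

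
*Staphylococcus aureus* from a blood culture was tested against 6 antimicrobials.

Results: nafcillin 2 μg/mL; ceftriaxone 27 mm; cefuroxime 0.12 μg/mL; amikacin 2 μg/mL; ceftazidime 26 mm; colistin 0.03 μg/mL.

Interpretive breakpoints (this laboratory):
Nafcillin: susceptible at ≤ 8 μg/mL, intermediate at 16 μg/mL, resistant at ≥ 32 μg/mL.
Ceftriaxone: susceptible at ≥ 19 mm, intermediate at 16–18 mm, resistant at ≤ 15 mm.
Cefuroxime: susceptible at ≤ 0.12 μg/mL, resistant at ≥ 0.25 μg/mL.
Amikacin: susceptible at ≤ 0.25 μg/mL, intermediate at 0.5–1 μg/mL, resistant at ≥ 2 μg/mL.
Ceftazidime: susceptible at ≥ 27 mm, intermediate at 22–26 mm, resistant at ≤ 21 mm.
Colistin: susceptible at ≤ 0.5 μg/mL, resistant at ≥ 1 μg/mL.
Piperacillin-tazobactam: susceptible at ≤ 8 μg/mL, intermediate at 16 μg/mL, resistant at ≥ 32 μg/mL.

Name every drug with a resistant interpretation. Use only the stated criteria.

amikacin

Nafcillin: 2 μg/mL is ≤ 8 μg/mL → Susceptible
Ceftriaxone 27 mm: ≥ 19 mm ⇒ Susceptible
Cefuroxime (0.12 μg/mL) ≤ 0.12 μg/mL — S
Amikacin (2 μg/mL) ≥ 2 μg/mL — resistant
Ceftazidime 26 mm: in 22–26 mm ⇒ I
Colistin (0.03 μg/mL) ≤ 0.5 μg/mL ⇒ susceptible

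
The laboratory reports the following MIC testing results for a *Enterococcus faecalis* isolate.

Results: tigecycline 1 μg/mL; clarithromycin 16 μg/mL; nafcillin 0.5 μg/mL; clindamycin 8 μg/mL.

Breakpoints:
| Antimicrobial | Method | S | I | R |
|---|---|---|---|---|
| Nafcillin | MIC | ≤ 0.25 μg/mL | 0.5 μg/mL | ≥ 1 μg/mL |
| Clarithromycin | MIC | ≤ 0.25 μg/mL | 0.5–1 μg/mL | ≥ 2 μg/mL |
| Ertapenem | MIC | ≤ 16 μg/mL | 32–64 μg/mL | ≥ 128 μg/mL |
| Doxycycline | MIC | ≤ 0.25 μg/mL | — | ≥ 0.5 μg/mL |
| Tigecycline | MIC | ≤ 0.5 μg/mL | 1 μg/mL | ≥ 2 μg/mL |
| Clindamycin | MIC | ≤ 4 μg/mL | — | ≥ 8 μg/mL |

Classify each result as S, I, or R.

Tigecycline 1 μg/mL: = 1 μg/mL — I
Clarithromycin (16 μg/mL) ≥ 2 μg/mL ⇒ R
Nafcillin 0.5 μg/mL: = 0.5 μg/mL — intermediate
Clindamycin 8 μg/mL: ≥ 8 μg/mL ⇒ resistant

I, R, I, R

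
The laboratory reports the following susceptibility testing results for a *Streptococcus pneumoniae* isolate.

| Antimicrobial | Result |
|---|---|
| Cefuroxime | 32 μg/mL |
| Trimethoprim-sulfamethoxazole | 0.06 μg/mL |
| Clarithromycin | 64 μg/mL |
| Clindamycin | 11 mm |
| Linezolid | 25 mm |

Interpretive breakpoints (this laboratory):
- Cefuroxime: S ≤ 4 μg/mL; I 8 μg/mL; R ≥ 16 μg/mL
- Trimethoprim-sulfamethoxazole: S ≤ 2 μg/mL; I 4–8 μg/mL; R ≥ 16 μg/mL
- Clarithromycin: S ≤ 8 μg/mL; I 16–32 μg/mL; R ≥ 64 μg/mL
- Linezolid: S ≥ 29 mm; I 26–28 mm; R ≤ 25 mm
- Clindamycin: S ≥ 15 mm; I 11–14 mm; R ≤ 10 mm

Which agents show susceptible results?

Cefuroxime: 32 μg/mL is ≥ 16 μg/mL → resistant
Trimethoprim-sulfamethoxazole: 0.06 μg/mL is ≤ 2 μg/mL ⇒ susceptible
Clarithromycin: 64 μg/mL is ≥ 64 μg/mL → resistant
Clindamycin: 11 mm is in 11–14 mm ⇒ Intermediate
Linezolid (25 mm) ≤ 25 mm → R

trimethoprim-sulfamethoxazole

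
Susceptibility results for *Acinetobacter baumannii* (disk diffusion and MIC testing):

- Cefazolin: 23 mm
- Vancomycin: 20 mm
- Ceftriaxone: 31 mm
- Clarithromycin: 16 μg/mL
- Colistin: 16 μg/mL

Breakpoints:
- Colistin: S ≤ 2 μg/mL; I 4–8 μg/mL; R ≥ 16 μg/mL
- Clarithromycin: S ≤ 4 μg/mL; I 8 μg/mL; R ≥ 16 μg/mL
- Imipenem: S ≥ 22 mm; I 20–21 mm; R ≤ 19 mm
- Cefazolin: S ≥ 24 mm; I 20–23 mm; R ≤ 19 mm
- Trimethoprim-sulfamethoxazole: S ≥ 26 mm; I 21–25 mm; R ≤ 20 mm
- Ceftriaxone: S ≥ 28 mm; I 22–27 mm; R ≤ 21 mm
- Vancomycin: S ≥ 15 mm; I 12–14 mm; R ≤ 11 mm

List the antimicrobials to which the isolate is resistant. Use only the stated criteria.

clarithromycin, colistin

Cefazolin: 23 mm is in 20–23 mm ⇒ Intermediate
Vancomycin 20 mm: ≥ 15 mm → S
Ceftriaxone 31 mm: ≥ 28 mm → Susceptible
Clarithromycin (16 μg/mL) ≥ 16 μg/mL — resistant
Colistin (16 μg/mL) ≥ 16 μg/mL — R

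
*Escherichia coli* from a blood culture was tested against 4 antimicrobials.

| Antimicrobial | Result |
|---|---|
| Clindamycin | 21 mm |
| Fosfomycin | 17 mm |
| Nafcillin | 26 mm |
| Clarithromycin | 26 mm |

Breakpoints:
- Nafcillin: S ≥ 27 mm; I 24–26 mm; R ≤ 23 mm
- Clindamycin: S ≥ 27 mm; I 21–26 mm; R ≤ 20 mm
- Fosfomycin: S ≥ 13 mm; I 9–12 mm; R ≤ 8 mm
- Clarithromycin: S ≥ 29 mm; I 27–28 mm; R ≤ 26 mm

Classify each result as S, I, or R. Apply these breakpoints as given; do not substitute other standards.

I, S, I, R

Clindamycin: 21 mm is in 21–26 mm ⇒ I
Fosfomycin 17 mm: ≥ 13 mm ⇒ S
Nafcillin (26 mm) in 24–26 mm → I
Clarithromycin: 26 mm is ≤ 26 mm → R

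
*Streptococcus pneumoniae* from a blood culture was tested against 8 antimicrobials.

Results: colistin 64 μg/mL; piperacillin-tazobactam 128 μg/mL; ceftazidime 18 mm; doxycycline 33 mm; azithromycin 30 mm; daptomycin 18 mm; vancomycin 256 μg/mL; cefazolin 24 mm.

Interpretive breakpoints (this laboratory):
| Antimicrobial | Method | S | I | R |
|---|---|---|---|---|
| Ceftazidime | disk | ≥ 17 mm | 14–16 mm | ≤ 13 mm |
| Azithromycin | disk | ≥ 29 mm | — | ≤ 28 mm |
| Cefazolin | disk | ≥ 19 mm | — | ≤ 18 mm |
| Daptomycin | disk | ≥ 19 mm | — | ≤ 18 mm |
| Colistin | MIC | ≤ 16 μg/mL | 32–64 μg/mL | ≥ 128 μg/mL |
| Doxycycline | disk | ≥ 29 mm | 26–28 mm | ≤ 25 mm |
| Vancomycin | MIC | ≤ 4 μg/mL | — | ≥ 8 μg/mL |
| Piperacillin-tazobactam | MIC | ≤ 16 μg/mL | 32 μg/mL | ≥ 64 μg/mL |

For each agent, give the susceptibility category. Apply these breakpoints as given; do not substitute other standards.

I, R, S, S, S, R, R, S

Colistin 64 μg/mL: in 32–64 μg/mL — Intermediate
Piperacillin-tazobactam: 128 μg/mL is ≥ 64 μg/mL → R
Ceftazidime: 18 mm is ≥ 17 mm — Susceptible
Doxycycline: 33 mm is ≥ 29 mm → susceptible
Azithromycin (30 mm) ≥ 29 mm ⇒ susceptible
Daptomycin (18 mm) ≤ 18 mm → Resistant
Vancomycin (256 μg/mL) ≥ 8 μg/mL → resistant
Cefazolin (24 mm) ≥ 19 mm ⇒ Susceptible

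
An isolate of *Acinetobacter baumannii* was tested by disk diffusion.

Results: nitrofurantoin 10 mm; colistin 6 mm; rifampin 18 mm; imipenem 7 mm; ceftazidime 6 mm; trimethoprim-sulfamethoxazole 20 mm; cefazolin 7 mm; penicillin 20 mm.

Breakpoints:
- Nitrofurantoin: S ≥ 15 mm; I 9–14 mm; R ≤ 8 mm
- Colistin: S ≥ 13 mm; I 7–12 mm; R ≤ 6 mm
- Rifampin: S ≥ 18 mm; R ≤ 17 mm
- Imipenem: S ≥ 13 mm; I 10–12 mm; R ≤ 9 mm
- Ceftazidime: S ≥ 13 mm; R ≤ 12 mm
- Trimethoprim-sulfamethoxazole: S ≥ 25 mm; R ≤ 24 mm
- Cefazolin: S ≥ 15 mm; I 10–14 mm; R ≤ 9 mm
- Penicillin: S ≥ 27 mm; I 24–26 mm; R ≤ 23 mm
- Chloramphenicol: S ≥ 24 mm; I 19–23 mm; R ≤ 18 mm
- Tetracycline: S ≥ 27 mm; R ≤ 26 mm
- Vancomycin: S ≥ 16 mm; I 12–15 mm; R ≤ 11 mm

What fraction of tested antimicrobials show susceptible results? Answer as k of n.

Nitrofurantoin (10 mm) in 9–14 mm → intermediate
Colistin: 6 mm is ≤ 6 mm → resistant
Rifampin (18 mm) ≥ 18 mm — S
Imipenem (7 mm) ≤ 9 mm ⇒ Resistant
Ceftazidime (6 mm) ≤ 12 mm ⇒ Resistant
Trimethoprim-sulfamethoxazole 20 mm: ≤ 24 mm → resistant
Cefazolin 7 mm: ≤ 9 mm ⇒ Resistant
Penicillin (20 mm) ≤ 23 mm ⇒ R
Susceptible: 1/8

1 of 8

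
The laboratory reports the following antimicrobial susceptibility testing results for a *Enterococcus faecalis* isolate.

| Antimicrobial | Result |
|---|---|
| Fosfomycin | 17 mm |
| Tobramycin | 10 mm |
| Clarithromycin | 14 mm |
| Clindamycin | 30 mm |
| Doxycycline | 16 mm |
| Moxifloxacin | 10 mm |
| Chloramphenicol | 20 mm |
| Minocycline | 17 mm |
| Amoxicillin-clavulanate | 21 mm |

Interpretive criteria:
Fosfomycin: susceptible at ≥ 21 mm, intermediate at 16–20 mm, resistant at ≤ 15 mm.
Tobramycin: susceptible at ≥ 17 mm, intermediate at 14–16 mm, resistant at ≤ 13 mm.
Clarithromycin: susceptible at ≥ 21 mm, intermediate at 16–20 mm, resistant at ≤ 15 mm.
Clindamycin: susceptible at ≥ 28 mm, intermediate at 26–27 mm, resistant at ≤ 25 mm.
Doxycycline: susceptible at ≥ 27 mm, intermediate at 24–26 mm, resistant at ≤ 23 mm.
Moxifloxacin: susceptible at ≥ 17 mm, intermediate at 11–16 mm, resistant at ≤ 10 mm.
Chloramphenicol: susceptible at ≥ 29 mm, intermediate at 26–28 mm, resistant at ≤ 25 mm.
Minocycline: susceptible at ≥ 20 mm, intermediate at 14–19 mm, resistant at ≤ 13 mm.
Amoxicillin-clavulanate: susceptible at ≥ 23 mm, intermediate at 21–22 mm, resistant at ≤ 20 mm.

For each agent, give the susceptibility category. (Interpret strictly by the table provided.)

I, R, R, S, R, R, R, I, I

Fosfomycin: 17 mm is in 16–20 mm ⇒ intermediate
Tobramycin (10 mm) ≤ 13 mm — Resistant
Clarithromycin 14 mm: ≤ 15 mm — R
Clindamycin (30 mm) ≥ 28 mm ⇒ S
Doxycycline 16 mm: ≤ 23 mm — Resistant
Moxifloxacin 10 mm: ≤ 10 mm — Resistant
Chloramphenicol 20 mm: ≤ 25 mm — resistant
Minocycline: 17 mm is in 14–19 mm — intermediate
Amoxicillin-clavulanate (21 mm) in 21–22 mm → intermediate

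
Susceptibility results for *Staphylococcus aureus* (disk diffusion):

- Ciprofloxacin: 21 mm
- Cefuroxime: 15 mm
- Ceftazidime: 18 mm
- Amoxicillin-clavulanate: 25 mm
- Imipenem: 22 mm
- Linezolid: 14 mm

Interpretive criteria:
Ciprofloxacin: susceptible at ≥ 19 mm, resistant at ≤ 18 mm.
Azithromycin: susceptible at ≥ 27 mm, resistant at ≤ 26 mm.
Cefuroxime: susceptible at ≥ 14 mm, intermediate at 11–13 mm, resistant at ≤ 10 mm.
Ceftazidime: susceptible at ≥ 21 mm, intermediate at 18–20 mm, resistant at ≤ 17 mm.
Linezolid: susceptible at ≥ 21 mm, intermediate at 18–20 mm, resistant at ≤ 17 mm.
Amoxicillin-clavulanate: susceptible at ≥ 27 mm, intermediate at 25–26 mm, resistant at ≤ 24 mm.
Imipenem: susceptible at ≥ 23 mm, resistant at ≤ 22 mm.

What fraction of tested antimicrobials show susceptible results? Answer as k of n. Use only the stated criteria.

Ciprofloxacin (21 mm) ≥ 19 mm → S
Cefuroxime: 15 mm is ≥ 14 mm — S
Ceftazidime (18 mm) in 18–20 mm ⇒ Intermediate
Amoxicillin-clavulanate 25 mm: in 25–26 mm → I
Imipenem (22 mm) ≤ 22 mm ⇒ Resistant
Linezolid 14 mm: ≤ 17 mm — R
Susceptible: 2/6

2 of 6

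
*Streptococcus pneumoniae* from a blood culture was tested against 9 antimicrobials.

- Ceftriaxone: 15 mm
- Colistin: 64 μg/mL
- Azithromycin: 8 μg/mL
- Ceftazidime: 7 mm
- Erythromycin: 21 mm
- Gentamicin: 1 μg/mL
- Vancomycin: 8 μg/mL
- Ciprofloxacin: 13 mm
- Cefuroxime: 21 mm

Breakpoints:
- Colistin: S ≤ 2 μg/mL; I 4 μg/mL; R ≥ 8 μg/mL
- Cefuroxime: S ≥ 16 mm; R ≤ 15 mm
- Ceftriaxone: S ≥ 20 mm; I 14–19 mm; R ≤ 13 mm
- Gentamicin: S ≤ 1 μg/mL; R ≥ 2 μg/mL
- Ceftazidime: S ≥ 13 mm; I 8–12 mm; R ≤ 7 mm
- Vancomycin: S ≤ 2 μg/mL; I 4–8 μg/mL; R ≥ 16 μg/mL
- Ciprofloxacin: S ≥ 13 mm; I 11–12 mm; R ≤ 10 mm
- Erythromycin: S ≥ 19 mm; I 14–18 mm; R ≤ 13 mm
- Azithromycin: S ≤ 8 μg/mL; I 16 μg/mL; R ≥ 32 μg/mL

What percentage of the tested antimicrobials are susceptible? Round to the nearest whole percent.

Ceftriaxone: 15 mm is in 14–19 mm — I
Colistin: 64 μg/mL is ≥ 8 μg/mL → Resistant
Azithromycin (8 μg/mL) ≤ 8 μg/mL — susceptible
Ceftazidime (7 mm) ≤ 7 mm — Resistant
Erythromycin (21 mm) ≥ 19 mm ⇒ susceptible
Gentamicin: 1 μg/mL is ≤ 1 μg/mL → susceptible
Vancomycin (8 μg/mL) in 4–8 μg/mL → I
Ciprofloxacin: 13 mm is ≥ 13 mm → Susceptible
Cefuroxime 21 mm: ≥ 16 mm → susceptible
Susceptible: 5/9

56%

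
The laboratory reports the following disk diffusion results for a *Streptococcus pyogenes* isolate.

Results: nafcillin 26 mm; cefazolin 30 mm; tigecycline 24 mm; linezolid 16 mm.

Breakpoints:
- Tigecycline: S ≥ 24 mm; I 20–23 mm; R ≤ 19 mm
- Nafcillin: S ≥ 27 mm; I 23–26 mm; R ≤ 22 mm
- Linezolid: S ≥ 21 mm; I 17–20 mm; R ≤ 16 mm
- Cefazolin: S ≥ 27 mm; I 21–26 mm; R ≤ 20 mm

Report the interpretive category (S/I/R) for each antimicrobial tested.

Nafcillin: 26 mm is in 23–26 mm — Intermediate
Cefazolin 30 mm: ≥ 27 mm → susceptible
Tigecycline (24 mm) ≥ 24 mm → S
Linezolid (16 mm) ≤ 16 mm → Resistant

I, S, S, R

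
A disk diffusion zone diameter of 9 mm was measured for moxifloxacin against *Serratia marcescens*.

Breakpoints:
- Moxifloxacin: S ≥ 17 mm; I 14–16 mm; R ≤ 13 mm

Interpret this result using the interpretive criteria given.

Moxifloxacin (9 mm) ≤ 13 mm ⇒ R

R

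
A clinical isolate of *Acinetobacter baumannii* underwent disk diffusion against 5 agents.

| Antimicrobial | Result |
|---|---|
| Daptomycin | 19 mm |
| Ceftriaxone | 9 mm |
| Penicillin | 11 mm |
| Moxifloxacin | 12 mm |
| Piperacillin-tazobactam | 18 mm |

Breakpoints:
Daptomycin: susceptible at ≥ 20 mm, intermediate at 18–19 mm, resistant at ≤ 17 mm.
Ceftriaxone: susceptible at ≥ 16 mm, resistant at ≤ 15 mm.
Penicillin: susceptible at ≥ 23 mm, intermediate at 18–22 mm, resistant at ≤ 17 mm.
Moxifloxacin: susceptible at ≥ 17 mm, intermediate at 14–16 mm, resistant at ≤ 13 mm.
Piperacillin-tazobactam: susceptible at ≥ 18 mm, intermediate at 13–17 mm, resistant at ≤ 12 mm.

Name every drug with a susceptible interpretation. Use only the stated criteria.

Daptomycin (19 mm) in 18–19 mm → I
Ceftriaxone (9 mm) ≤ 15 mm → Resistant
Penicillin (11 mm) ≤ 17 mm ⇒ Resistant
Moxifloxacin 12 mm: ≤ 13 mm → resistant
Piperacillin-tazobactam: 18 mm is ≥ 18 mm — susceptible

piperacillin-tazobactam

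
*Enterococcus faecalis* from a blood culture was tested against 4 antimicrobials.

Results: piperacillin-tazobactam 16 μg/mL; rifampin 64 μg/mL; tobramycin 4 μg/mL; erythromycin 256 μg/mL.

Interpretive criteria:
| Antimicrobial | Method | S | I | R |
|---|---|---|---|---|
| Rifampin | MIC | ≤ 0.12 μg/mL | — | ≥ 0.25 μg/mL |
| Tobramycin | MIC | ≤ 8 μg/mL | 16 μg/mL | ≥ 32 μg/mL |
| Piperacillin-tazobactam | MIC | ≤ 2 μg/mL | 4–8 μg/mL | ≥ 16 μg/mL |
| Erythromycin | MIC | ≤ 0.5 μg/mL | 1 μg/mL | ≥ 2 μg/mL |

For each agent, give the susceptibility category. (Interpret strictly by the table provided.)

R, R, S, R

Piperacillin-tazobactam 16 μg/mL: ≥ 16 μg/mL ⇒ R
Rifampin (64 μg/mL) ≥ 0.25 μg/mL → resistant
Tobramycin 4 μg/mL: ≤ 8 μg/mL → S
Erythromycin 256 μg/mL: ≥ 2 μg/mL → Resistant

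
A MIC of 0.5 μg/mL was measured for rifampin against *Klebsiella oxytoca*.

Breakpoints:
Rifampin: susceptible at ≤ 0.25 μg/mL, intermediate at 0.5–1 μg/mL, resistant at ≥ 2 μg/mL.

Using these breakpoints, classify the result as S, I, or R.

Rifampin 0.5 μg/mL: in 0.5–1 μg/mL — intermediate

Intermediate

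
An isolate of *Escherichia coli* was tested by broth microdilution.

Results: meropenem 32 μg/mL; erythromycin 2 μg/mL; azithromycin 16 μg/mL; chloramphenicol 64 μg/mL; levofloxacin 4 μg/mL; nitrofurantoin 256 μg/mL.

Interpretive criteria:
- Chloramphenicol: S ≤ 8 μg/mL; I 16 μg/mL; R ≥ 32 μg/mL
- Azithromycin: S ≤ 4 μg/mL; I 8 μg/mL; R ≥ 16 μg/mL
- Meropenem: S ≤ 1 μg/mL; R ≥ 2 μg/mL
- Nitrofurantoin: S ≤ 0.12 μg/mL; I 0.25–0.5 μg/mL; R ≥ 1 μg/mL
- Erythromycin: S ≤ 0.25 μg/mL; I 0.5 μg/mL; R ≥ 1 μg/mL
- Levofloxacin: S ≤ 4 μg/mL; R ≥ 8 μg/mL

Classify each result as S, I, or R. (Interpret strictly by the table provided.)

R, R, R, R, S, R

Meropenem: 32 μg/mL is ≥ 2 μg/mL ⇒ Resistant
Erythromycin 2 μg/mL: ≥ 1 μg/mL ⇒ Resistant
Azithromycin 16 μg/mL: ≥ 16 μg/mL — R
Chloramphenicol 64 μg/mL: ≥ 32 μg/mL → Resistant
Levofloxacin 4 μg/mL: ≤ 4 μg/mL ⇒ susceptible
Nitrofurantoin 256 μg/mL: ≥ 1 μg/mL → Resistant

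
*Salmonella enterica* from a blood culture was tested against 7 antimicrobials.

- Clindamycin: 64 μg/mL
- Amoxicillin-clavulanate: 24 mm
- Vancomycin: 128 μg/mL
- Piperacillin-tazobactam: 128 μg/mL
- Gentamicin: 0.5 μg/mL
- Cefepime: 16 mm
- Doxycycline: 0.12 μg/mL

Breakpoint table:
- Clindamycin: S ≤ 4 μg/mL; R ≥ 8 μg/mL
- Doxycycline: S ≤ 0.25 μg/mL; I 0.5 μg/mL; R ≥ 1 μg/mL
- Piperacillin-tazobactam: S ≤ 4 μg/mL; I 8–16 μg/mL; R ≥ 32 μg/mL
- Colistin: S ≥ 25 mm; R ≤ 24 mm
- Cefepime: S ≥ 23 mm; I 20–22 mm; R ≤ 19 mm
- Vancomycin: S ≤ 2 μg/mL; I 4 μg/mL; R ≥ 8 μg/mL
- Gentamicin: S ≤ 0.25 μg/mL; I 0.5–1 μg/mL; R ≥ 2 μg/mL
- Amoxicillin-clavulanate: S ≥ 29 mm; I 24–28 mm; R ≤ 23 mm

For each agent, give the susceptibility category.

R, I, R, R, I, R, S

Clindamycin: 64 μg/mL is ≥ 8 μg/mL — Resistant
Amoxicillin-clavulanate: 24 mm is in 24–28 mm ⇒ intermediate
Vancomycin (128 μg/mL) ≥ 8 μg/mL ⇒ Resistant
Piperacillin-tazobactam (128 μg/mL) ≥ 32 μg/mL ⇒ Resistant
Gentamicin: 0.5 μg/mL is in 0.5–1 μg/mL — I
Cefepime 16 mm: ≤ 19 mm → R
Doxycycline: 0.12 μg/mL is ≤ 0.25 μg/mL ⇒ susceptible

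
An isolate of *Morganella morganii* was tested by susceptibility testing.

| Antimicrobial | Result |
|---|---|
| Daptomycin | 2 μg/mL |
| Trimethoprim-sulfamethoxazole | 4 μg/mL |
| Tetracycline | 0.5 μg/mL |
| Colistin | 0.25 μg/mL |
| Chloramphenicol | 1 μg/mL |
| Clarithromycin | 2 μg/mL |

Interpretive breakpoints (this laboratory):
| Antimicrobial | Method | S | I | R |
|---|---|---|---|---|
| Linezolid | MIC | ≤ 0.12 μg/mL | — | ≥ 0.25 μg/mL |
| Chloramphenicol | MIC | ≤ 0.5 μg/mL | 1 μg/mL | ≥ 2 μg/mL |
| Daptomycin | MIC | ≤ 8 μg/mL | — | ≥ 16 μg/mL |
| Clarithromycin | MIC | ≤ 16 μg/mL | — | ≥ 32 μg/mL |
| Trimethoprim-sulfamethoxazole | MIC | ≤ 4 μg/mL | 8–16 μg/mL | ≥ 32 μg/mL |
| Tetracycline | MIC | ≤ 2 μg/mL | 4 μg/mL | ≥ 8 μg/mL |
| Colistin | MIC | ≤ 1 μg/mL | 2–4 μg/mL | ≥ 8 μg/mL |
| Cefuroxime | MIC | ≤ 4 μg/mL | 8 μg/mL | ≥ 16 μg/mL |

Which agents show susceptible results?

Daptomycin: 2 μg/mL is ≤ 8 μg/mL ⇒ Susceptible
Trimethoprim-sulfamethoxazole (4 μg/mL) ≤ 4 μg/mL — susceptible
Tetracycline: 0.5 μg/mL is ≤ 2 μg/mL → Susceptible
Colistin (0.25 μg/mL) ≤ 1 μg/mL — susceptible
Chloramphenicol (1 μg/mL) = 1 μg/mL — I
Clarithromycin: 2 μg/mL is ≤ 16 μg/mL → S

daptomycin, trimethoprim-sulfamethoxazole, tetracycline, colistin, clarithromycin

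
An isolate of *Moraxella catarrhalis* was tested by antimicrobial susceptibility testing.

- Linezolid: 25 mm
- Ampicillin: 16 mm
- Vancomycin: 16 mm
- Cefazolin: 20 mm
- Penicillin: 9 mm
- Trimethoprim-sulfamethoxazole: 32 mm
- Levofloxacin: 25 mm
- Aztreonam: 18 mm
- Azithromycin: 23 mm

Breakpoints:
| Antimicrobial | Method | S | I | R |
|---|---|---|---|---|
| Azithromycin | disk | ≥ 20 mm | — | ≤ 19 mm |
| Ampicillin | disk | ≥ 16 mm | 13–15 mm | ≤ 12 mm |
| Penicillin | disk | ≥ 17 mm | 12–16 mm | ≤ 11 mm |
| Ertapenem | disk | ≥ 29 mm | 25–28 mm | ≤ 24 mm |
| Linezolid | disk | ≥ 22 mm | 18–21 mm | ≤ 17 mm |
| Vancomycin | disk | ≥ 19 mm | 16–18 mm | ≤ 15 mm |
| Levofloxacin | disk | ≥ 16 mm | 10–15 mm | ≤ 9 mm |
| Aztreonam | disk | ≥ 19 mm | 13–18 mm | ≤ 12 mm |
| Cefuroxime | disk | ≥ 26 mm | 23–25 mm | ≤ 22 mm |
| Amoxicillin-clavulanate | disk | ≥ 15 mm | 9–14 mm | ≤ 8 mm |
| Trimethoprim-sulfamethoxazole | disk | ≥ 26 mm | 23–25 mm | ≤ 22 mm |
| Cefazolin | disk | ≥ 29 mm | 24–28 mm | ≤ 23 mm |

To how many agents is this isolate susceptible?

5

Linezolid 25 mm: ≥ 22 mm ⇒ susceptible
Ampicillin: 16 mm is ≥ 16 mm — Susceptible
Vancomycin: 16 mm is in 16–18 mm → Intermediate
Cefazolin 20 mm: ≤ 23 mm → R
Penicillin: 9 mm is ≤ 11 mm — Resistant
Trimethoprim-sulfamethoxazole: 32 mm is ≥ 26 mm ⇒ S
Levofloxacin: 25 mm is ≥ 16 mm ⇒ Susceptible
Aztreonam 18 mm: in 13–18 mm → intermediate
Azithromycin: 23 mm is ≥ 20 mm — Susceptible
Susceptible: 5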